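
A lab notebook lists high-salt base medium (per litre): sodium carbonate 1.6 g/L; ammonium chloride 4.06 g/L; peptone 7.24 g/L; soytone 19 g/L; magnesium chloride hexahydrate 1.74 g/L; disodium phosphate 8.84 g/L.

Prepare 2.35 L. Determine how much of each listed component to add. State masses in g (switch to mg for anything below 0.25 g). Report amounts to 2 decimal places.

Working volume: 2.35 L.
sodium carbonate: 1.6 g/L × 2.35 L = 3.76 g
ammonium chloride: 4.06 g/L × 2.35 L = 9.54 g
peptone: 7.24 g/L × 2.35 L = 17.01 g
soytone: 19 g/L × 2.35 L = 44.65 g
magnesium chloride hexahydrate: 1.74 g/L × 2.35 L = 4.09 g
disodium phosphate: 8.84 g/L × 2.35 L = 20.77 g

sodium carbonate 3.76 g; ammonium chloride 9.54 g; peptone 17.01 g; soytone 44.65 g; magnesium chloride hexahydrate 4.09 g; disodium phosphate 20.77 g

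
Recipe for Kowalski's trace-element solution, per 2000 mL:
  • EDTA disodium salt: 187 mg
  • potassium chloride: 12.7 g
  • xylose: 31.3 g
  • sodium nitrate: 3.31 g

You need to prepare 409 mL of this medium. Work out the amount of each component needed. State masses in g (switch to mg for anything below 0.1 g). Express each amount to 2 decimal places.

EDTA disodium salt 38.24 mg; potassium chloride 2.60 g; xylose 6.40 g; sodium nitrate 0.68 g

Scale factor = 409 mL / 2000 mL = 0.2045.
EDTA disodium salt: 187 mg × (409 mL / 2000 mL) = 38.24 mg
potassium chloride: 12.7 g × (409 mL / 2000 mL) = 2.60 g
xylose: 31.3 g × (409 mL / 2000 mL) = 6.40 g
sodium nitrate: 3.31 g × (409 mL / 2000 mL) = 0.68 g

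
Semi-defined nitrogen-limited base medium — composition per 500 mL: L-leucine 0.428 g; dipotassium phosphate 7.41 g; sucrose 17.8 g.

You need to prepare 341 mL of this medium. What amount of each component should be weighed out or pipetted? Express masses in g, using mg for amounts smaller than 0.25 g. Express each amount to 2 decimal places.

L-leucine 0.29 g; dipotassium phosphate 5.05 g; sucrose 12.14 g

Ratio of target to recipe volume: 341 / 500 = 0.682.
L-leucine: 0.428 g × (341 mL / 500 mL) = 0.29 g
dipotassium phosphate: 7.41 g × (341 mL / 500 mL) = 5.05 g
sucrose: 17.8 g × (341 mL / 500 mL) = 12.14 g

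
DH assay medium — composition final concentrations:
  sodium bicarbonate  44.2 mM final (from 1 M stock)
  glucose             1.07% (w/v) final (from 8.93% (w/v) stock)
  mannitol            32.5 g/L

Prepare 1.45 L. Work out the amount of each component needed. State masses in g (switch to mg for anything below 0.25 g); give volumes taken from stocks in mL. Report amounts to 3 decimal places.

Working volume: 1.45 L.
sodium bicarbonate: C1V1 = C2V2 → 44.2 mM × 1450 mL ÷ 1000 mM = 64.090 mL
glucose: V = C2·V2/C1 = 1.07% ÷ 8.93% × 1450 mL = 173.740 mL
mannitol: 32.5 g/L × 1.45 L = 47.125 g

sodium bicarbonate 64.090 mL; glucose 173.740 mL; mannitol 47.125 g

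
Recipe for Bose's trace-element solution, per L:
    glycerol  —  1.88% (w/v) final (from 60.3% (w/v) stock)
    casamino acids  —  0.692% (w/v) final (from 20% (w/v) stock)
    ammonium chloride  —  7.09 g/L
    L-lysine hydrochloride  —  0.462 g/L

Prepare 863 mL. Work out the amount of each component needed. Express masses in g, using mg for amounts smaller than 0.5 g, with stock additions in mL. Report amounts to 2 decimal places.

Working volume: 863 mL = 0.863 L.
glycerol: V = C2·V2/C1 = 1.88% ÷ 60.3% × 863 mL = 26.91 mL
casamino acids: C1V1 = C2V2 → 0.692% ÷ 20% × 863 mL = 29.86 mL
ammonium chloride: 7.09 g/L × 0.863 L = 6.12 g
L-lysine hydrochloride: 0.462 g/L × 0.863 L = 0.398706 g = 398.71 mg

glycerol 26.91 mL; casamino acids 29.86 mL; ammonium chloride 6.12 g; L-lysine hydrochloride 398.71 mg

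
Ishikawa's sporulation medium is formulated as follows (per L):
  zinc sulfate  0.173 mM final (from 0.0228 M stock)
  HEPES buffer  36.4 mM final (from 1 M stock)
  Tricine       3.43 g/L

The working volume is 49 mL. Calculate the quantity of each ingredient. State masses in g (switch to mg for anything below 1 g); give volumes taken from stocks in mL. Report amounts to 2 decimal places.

Scale factor relative to 1 L: 0.049.
zinc sulfate: V = C2·V2/C1 = 0.173 mM × 49 mL ÷ 22.8 mM = 0.37 mL
HEPES buffer: V = C2·V2/C1 = 36.4 mM × 49 mL ÷ 1000 mM = 1.78 mL
Tricine: 3.43 g/L × 0.049 L = 0.16807 g = 168.07 mg

zinc sulfate 0.37 mL; HEPES buffer 1.78 mL; Tricine 168.07 mg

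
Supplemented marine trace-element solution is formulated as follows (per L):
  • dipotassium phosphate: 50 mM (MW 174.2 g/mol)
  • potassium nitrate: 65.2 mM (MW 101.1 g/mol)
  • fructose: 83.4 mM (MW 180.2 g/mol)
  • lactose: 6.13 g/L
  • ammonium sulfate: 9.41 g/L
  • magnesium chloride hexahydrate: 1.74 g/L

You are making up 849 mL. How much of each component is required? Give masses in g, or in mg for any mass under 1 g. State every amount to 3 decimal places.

Working volume: 849 mL = 0.849 L.
dipotassium phosphate: 50 mmol/L × 174.2 g/mol × 0.849 L ÷ 1000 = 7.395 g
potassium nitrate: 65.2 mmol/L × 101.1 g/mol × 0.849 L ÷ 1000 = 5.596 g
fructose: 83.4 mmol/L × 180.2 g/mol × 0.849 L ÷ 1000 = 12.759 g
lactose: 6.13 g/L × 0.849 L = 5.204 g
ammonium sulfate: 9.41 g/L × 0.849 L = 7.989 g
magnesium chloride hexahydrate: 1.74 g/L × 0.849 L = 1.477 g

dipotassium phosphate 7.395 g; potassium nitrate 5.596 g; fructose 12.759 g; lactose 5.204 g; ammonium sulfate 7.989 g; magnesium chloride hexahydrate 1.477 g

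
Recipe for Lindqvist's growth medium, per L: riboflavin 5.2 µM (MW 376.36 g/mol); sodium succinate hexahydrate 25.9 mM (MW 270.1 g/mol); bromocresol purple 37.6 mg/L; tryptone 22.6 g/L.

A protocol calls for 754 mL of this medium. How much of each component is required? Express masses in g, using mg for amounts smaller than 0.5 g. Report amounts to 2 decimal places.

riboflavin 1.48 mg; sodium succinate hexahydrate 5.27 g; bromocresol purple 28.35 mg; tryptone 17.04 g

Target volume = 754 mL = 0.754 L.
riboflavin: 5.2 µmol/L × 376.36 g/mol × 0.754 L ÷ 1000 = 1.48 mg
sodium succinate hexahydrate: 25.9 mmol/L × 270.1 g/mol × 0.754 L ÷ 1000 = 5.27 g
bromocresol purple: 37.6 mg/L × 0.754 L = 28.35 mg
tryptone: 22.6 g/L × 0.754 L = 17.04 g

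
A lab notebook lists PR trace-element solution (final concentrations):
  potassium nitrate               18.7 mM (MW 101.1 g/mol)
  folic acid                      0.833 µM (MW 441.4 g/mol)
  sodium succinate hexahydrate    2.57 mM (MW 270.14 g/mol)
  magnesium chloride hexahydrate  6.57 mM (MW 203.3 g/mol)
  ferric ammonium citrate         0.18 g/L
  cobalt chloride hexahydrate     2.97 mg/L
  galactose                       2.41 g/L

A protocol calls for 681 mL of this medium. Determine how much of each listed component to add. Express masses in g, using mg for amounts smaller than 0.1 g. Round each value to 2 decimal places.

potassium nitrate 1.29 g; folic acid 0.25 mg; sodium succinate hexahydrate 0.47 g; magnesium chloride hexahydrate 0.91 g; ferric ammonium citrate 0.12 g; cobalt chloride hexahydrate 2.02 mg; galactose 1.64 g

Target volume = 681 mL = 0.681 L.
potassium nitrate: 18.7 mmol/L × 101.1 g/mol × 0.681 L ÷ 1000 = 1.29 g
folic acid: 0.833 µmol/L × 441.4 g/mol × 0.681 L ÷ 1000 = 0.25 mg
sodium succinate hexahydrate: 2.57 mmol/L × 270.14 g/mol × 0.681 L ÷ 1000 = 0.47 g
magnesium chloride hexahydrate: 6.57 mmol/L × 203.3 g/mol × 0.681 L ÷ 1000 = 0.91 g
ferric ammonium citrate: 0.18 g/L × 0.681 L = 0.12 g
cobalt chloride hexahydrate: 2.97 mg/L × 0.681 L = 2.02 mg
galactose: 2.41 g/L × 0.681 L = 1.64 g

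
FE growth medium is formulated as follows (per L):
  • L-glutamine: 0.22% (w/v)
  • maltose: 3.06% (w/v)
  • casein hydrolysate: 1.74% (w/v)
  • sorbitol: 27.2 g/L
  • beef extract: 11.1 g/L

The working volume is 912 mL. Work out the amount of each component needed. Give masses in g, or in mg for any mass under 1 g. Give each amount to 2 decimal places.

Scale factor relative to 1 L: 0.912.
L-glutamine: 0.22 g per 100 mL × 912 mL ÷ 100 = 2.01 g
maltose: 3.06% w/v = 30.6 g/L → 30.6 × 0.912 L = 27.91 g
casein hydrolysate: 1.74% w/v = 17.4 g/L → 17.4 × 0.912 L = 15.87 g
sorbitol: 27.2 g/L × 0.912 L = 24.81 g
beef extract: 11.1 g/L × 0.912 L = 10.12 g

L-glutamine 2.01 g; maltose 27.91 g; casein hydrolysate 15.87 g; sorbitol 24.81 g; beef extract 10.12 g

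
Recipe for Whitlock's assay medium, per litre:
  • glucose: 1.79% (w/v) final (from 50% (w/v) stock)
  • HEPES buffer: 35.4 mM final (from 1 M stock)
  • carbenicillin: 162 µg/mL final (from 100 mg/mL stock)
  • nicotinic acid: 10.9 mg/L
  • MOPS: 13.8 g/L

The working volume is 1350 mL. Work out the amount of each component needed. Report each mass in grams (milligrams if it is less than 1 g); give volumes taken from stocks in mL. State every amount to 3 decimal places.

Target volume = 1350 mL = 1.35 L.
glucose: C1V1 = C2V2 → 1.79% ÷ 50% × 1350 mL = 48.330 mL
HEPES buffer: dilute stock: 35.4 mM × 1350 mL ÷ 1000 mM = 47.790 mL
carbenicillin: C1V1 = C2V2 → 162 µg/mL × 1350 mL ÷ 100000 µg/mL = 2.187 mL
nicotinic acid: 10.9 mg/L × 1.35 L = 14.715 mg
MOPS: 13.8 g/L × 1.35 L = 18.630 g

glucose 48.330 mL; HEPES buffer 47.790 mL; carbenicillin 2.187 mL; nicotinic acid 14.715 mg; MOPS 18.630 g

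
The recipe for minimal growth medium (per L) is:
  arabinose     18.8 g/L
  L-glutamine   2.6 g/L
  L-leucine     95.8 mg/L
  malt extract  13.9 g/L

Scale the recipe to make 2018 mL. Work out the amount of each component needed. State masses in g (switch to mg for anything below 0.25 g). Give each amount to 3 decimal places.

arabinose 37.938 g; L-glutamine 5.247 g; L-leucine 193.324 mg; malt extract 28.050 g

Scale factor relative to 1 L: 2.018.
arabinose: 18.8 g/L × 2.018 L = 37.938 g
L-glutamine: 2.6 g/L × 2.018 L = 5.247 g
L-leucine: 95.8 mg/L × 2.018 L = 193.324 mg
malt extract: 13.9 g/L × 2.018 L = 28.050 g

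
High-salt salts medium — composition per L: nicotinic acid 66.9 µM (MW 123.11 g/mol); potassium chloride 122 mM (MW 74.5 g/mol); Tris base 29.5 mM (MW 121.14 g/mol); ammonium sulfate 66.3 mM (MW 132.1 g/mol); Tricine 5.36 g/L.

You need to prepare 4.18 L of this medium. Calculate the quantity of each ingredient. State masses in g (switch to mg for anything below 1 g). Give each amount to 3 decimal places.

nicotinic acid 34.427 mg; potassium chloride 37.992 g; Tris base 14.938 g; ammonium sulfate 36.609 g; Tricine 22.405 g

Working volume: 4.18 L.
nicotinic acid: 66.9 µmol/L × 123.11 g/mol × 4.18 L ÷ 1000 = 34.427 mg
potassium chloride: 122 mmol/L × 74.5 g/mol × 4.18 L ÷ 1000 = 37.992 g
Tris base: 29.5 mmol/L × 121.14 g/mol × 4.18 L ÷ 1000 = 14.938 g
ammonium sulfate: 66.3 mmol/L × 132.1 g/mol × 4.18 L ÷ 1000 = 36.609 g
Tricine: 5.36 g/L × 4.18 L = 22.405 g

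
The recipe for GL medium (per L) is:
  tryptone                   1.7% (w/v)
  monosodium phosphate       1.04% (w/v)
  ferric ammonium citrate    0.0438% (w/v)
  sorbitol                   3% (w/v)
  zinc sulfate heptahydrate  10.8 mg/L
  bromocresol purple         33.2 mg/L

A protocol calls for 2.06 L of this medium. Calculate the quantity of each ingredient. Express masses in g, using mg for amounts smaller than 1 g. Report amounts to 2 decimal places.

tryptone 35.02 g; monosodium phosphate 21.42 g; ferric ammonium citrate 902.28 mg; sorbitol 61.80 g; zinc sulfate heptahydrate 22.25 mg; bromocresol purple 68.39 mg

Working volume: 2.06 L.
tryptone: 1.7 g per 100 mL × 2060 mL ÷ 100 = 35.02 g
monosodium phosphate: 1.04% w/v = 10.4 g/L → 10.4 × 2.06 L = 21.42 g
ferric ammonium citrate: 0.0438 g per 100 mL × 2060 mL ÷ 100 = 0.90228 g = 902.28 mg
sorbitol: 3% w/v = 30 g/L → 30 × 2.06 L = 61.80 g
zinc sulfate heptahydrate: 10.8 mg/L × 2.06 L = 22.25 mg
bromocresol purple: 33.2 mg/L × 2.06 L = 68.39 mg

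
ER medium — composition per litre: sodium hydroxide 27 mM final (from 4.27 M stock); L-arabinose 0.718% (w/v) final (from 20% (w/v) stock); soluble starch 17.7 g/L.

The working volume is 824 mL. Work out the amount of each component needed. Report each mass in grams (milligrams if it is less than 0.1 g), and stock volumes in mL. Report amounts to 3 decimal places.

sodium hydroxide 5.210 mL; L-arabinose 29.582 mL; soluble starch 14.585 g

Working volume: 824 mL = 0.824 L.
sodium hydroxide: C1V1 = C2V2 → 27 mM × 824 mL ÷ 4270 mM = 5.210 mL
L-arabinose: C1V1 = C2V2 → 0.718% ÷ 20% × 824 mL = 29.582 mL
soluble starch: 17.7 g/L × 0.824 L = 14.585 g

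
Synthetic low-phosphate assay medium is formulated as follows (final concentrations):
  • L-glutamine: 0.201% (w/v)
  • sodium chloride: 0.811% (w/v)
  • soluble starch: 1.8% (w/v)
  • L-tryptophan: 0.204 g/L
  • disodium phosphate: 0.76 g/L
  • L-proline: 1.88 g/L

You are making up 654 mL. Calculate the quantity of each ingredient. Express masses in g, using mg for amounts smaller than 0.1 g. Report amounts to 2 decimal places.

L-glutamine 1.31 g; sodium chloride 5.30 g; soluble starch 11.77 g; L-tryptophan 0.13 g; disodium phosphate 0.50 g; L-proline 1.23 g

Scale factor relative to 1 L: 0.654.
L-glutamine: 0.201% w/v = 2.01 g/L → 2.01 × 0.654 L = 1.31 g
sodium chloride: 0.811% w/v = 8.11 g/L → 8.11 × 0.654 L = 5.30 g
soluble starch: 1.8% w/v = 18 g/L → 18 × 0.654 L = 11.77 g
L-tryptophan: 0.204 g/L × 0.654 L = 0.13 g
disodium phosphate: 0.76 g/L × 0.654 L = 0.50 g
L-proline: 1.88 g/L × 0.654 L = 1.23 g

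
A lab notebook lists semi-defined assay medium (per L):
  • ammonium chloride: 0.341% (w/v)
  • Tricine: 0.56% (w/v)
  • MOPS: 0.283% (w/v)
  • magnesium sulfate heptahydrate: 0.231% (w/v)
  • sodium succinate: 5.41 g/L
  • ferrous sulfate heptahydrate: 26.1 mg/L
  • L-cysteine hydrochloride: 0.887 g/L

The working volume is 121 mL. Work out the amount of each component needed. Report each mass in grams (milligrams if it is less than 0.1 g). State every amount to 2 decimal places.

ammonium chloride 0.41 g; Tricine 0.68 g; MOPS 0.34 g; magnesium sulfate heptahydrate 0.28 g; sodium succinate 0.65 g; ferrous sulfate heptahydrate 3.16 mg; L-cysteine hydrochloride 0.11 g

Scale factor relative to 1 L: 0.121.
ammonium chloride: 0.341 g per 100 mL × 121 mL ÷ 100 = 0.41 g
Tricine: 0.56 g per 100 mL × 121 mL ÷ 100 = 0.68 g
MOPS: 0.283 g per 100 mL × 121 mL ÷ 100 = 0.34 g
magnesium sulfate heptahydrate: 0.231 g per 100 mL × 121 mL ÷ 100 = 0.28 g
sodium succinate: 5.41 g/L × 0.121 L = 0.65 g
ferrous sulfate heptahydrate: 26.1 mg/L × 0.121 L = 3.16 mg
L-cysteine hydrochloride: 0.887 g/L × 0.121 L = 0.11 g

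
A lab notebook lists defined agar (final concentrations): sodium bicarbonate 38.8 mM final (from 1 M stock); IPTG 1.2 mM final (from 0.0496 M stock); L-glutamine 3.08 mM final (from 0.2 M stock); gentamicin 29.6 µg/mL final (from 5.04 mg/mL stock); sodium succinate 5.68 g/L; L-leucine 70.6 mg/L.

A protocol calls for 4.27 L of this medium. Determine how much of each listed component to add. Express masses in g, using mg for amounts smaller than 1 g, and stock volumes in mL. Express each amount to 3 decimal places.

sodium bicarbonate 165.676 mL; IPTG 103.306 mL; L-glutamine 65.758 mL; gentamicin 25.078 mL; sodium succinate 24.254 g; L-leucine 301.462 mg

Scale factor relative to 1 L: 4.27.
sodium bicarbonate: V = C2·V2/C1 = 38.8 mM × 4270 mL ÷ 1000 mM = 165.676 mL
IPTG: dilute stock: 1.2 mM × 4270 mL ÷ 49.6 mM = 103.306 mL
L-glutamine: dilute stock: 3.08 mM × 4270 mL ÷ 200 mM = 65.758 mL
gentamicin: C1V1 = C2V2 → 29.6 µg/mL × 4270 mL ÷ 5040 µg/mL = 25.078 mL
sodium succinate: 5.68 g/L × 4.27 L = 24.254 g
L-leucine: 70.6 mg/L × 4.27 L = 301.462 mg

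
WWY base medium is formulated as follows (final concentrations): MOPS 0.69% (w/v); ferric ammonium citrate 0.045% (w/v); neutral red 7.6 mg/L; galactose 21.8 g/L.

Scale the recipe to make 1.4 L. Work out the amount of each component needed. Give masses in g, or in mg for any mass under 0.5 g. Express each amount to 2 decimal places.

Working volume: 1.4 L.
MOPS: 0.69% w/v = 6.9 g/L → 6.9 × 1.4 L = 9.66 g
ferric ammonium citrate: 0.045% w/v = 0.45 g/L → 0.45 × 1.4 L = 0.63 g
neutral red: 7.6 mg/L × 1.4 L = 10.64 mg
galactose: 21.8 g/L × 1.4 L = 30.52 g

MOPS 9.66 g; ferric ammonium citrate 0.63 g; neutral red 10.64 mg; galactose 30.52 g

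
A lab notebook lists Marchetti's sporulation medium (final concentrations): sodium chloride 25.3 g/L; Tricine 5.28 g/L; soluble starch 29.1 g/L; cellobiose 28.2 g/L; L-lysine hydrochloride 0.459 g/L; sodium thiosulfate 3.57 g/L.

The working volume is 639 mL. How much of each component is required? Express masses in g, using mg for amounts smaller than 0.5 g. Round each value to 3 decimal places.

sodium chloride 16.167 g; Tricine 3.374 g; soluble starch 18.595 g; cellobiose 18.020 g; L-lysine hydrochloride 293.301 mg; sodium thiosulfate 2.281 g

Working volume: 639 mL = 0.639 L.
sodium chloride: 25.3 g/L × 0.639 L = 16.167 g
Tricine: 5.28 g/L × 0.639 L = 3.374 g
soluble starch: 29.1 g/L × 0.639 L = 18.595 g
cellobiose: 28.2 g/L × 0.639 L = 18.020 g
L-lysine hydrochloride: 0.459 g/L × 0.639 L = 0.293301 g = 293.301 mg
sodium thiosulfate: 3.57 g/L × 0.639 L = 2.281 g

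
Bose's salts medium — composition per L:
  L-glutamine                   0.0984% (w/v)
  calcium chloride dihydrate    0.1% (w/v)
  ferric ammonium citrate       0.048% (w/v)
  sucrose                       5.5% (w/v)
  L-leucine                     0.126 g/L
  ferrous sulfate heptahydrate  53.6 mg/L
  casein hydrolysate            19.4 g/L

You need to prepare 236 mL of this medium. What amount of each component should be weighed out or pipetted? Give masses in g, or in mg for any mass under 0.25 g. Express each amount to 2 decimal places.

L-glutamine 232.22 mg; calcium chloride dihydrate 236.00 mg; ferric ammonium citrate 113.28 mg; sucrose 12.98 g; L-leucine 29.74 mg; ferrous sulfate heptahydrate 12.65 mg; casein hydrolysate 4.58 g

Target volume = 236 mL = 0.236 L.
L-glutamine: 0.0984 g per 100 mL × 236 mL ÷ 100 = 0.232224 g = 232.22 mg
calcium chloride dihydrate: 0.1% w/v = 1 g/L → 1 × 0.236 L = 0.236 g = 236.00 mg
ferric ammonium citrate: 0.048% w/v = 0.48 g/L → 0.48 × 0.236 L = 0.11328 g = 113.28 mg
sucrose: 5.5 g per 100 mL × 236 mL ÷ 100 = 12.98 g
L-leucine: 0.126 g/L × 0.236 L = 0.029736 g = 29.74 mg
ferrous sulfate heptahydrate: 53.6 mg/L × 0.236 L = 12.65 mg
casein hydrolysate: 19.4 g/L × 0.236 L = 4.58 g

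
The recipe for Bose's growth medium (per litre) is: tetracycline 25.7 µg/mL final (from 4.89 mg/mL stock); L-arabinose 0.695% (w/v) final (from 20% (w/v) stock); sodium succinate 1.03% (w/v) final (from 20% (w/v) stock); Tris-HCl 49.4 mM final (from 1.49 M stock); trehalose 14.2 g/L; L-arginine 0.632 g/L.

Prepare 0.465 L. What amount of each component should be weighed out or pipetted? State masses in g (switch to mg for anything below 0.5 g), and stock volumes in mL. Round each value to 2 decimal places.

tetracycline 2.44 mL; L-arabinose 16.16 mL; sodium succinate 23.95 mL; Tris-HCl 15.42 mL; trehalose 6.60 g; L-arginine 293.88 mg

Working volume: 0.465 L.
tetracycline: V = C2·V2/C1 = 25.7 µg/mL × 465 mL ÷ 4890 µg/mL = 2.44 mL
L-arabinose: dilute stock: 0.695% ÷ 20% × 465 mL = 16.16 mL
sodium succinate: C1V1 = C2V2 → 1.03% ÷ 20% × 465 mL = 23.95 mL
Tris-HCl: C1V1 = C2V2 → 49.4 mM × 465 mL ÷ 1490 mM = 15.42 mL
trehalose: 14.2 g/L × 0.465 L = 6.60 g
L-arginine: 0.632 g/L × 0.465 L = 0.29388 g = 293.88 mg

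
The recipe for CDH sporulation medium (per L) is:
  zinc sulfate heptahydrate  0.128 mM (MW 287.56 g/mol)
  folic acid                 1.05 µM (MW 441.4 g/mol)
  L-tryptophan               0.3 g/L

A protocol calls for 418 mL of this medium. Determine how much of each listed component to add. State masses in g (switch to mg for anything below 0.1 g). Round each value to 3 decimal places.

zinc sulfate heptahydrate 15.386 mg; folic acid 0.194 mg; L-tryptophan 0.125 g

Scale factor relative to 1 L: 0.418.
zinc sulfate heptahydrate: 0.128 mmol/L × 287.56 mg/mmol × 0.418 L = 15.386 mg
folic acid: 1.05 µmol/L × 441.4 g/mol × 0.418 L ÷ 1000 = 0.194 mg
L-tryptophan: 0.3 g/L × 0.418 L = 0.125 g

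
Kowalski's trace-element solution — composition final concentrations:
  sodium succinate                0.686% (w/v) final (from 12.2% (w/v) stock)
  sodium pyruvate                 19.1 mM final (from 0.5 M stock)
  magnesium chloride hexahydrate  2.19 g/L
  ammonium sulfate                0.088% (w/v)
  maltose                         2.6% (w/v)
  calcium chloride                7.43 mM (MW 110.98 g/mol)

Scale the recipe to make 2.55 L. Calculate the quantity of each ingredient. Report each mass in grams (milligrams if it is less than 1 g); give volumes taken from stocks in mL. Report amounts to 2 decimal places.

Working volume: 2.55 L.
sodium succinate: V = C2·V2/C1 = 0.686% ÷ 12.2% × 2550 mL = 143.39 mL
sodium pyruvate: dilute stock: 19.1 mM × 2550 mL ÷ 500 mM = 97.41 mL
magnesium chloride hexahydrate: 2.19 g/L × 2.55 L = 5.58 g
ammonium sulfate: 0.088 g per 100 mL × 2550 mL ÷ 100 = 2.24 g
maltose: 2.6 g per 100 mL × 2550 mL ÷ 100 = 66.30 g
calcium chloride: 7.43 mmol/L × 110.98 g/mol × 2.55 L ÷ 1000 = 2.10 g

sodium succinate 143.39 mL; sodium pyruvate 97.41 mL; magnesium chloride hexahydrate 5.58 g; ammonium sulfate 2.24 g; maltose 66.30 g; calcium chloride 2.10 g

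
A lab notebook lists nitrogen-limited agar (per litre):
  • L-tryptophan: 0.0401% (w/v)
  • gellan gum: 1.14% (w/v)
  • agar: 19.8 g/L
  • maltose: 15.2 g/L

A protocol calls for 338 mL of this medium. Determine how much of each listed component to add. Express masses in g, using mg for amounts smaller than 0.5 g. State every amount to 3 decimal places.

L-tryptophan 135.538 mg; gellan gum 3.853 g; agar 6.692 g; maltose 5.138 g

Target volume = 338 mL = 0.338 L.
L-tryptophan: 0.0401% w/v = 0.401 g/L → 0.401 × 0.338 L = 0.135538 g = 135.538 mg
gellan gum: 1.14% w/v = 11.4 g/L → 11.4 × 0.338 L = 3.853 g
agar: 19.8 g/L × 0.338 L = 6.692 g
maltose: 15.2 g/L × 0.338 L = 5.138 g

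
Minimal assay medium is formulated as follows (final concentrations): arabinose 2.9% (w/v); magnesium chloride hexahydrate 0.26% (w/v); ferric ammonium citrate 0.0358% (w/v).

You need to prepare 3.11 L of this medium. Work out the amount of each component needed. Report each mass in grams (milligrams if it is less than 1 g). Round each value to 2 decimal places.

Working volume: 3.11 L.
arabinose: 2.9% w/v = 29 g/L → 29 × 3.11 L = 90.19 g
magnesium chloride hexahydrate: 0.26% w/v = 2.6 g/L → 2.6 × 3.11 L = 8.09 g
ferric ammonium citrate: 0.0358% w/v = 0.358 g/L → 0.358 × 3.11 L = 1.11 g

arabinose 90.19 g; magnesium chloride hexahydrate 8.09 g; ferric ammonium citrate 1.11 g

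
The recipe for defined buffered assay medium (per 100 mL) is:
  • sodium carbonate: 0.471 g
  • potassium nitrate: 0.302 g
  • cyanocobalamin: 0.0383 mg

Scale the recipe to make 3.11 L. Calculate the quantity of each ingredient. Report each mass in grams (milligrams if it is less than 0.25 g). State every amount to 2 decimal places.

Scale factor = 3110 mL / 100 mL = 31.1.
sodium carbonate: 0.471 g × (3110 mL / 100 mL) = 14.65 g
potassium nitrate: 0.302 g × (3110 mL / 100 mL) = 9.39 g
cyanocobalamin: 0.0383 mg × (3110 mL / 100 mL) = 1.19 mg

sodium carbonate 14.65 g; potassium nitrate 9.39 g; cyanocobalamin 1.19 mg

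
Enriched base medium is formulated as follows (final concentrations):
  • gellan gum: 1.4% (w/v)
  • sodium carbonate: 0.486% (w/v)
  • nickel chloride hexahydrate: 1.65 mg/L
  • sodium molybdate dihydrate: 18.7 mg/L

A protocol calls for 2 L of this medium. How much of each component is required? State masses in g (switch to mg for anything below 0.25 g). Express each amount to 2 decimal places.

gellan gum 28.00 g; sodium carbonate 9.72 g; nickel chloride hexahydrate 3.30 mg; sodium molybdate dihydrate 37.40 mg

Working volume: 2 L.
gellan gum: 1.4 g per 100 mL × 2000 mL ÷ 100 = 28.00 g
sodium carbonate: 0.486 g per 100 mL × 2000 mL ÷ 100 = 9.72 g
nickel chloride hexahydrate: 1.65 mg/L × 2 L = 3.30 mg
sodium molybdate dihydrate: 18.7 mg/L × 2 L = 37.40 mg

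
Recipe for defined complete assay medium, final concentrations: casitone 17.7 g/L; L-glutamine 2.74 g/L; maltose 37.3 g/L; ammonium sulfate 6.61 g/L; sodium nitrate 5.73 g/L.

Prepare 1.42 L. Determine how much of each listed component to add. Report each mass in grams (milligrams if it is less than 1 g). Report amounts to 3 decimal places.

Scale factor relative to 1 L: 1.42.
casitone: 17.7 g/L × 1.42 L = 25.134 g
L-glutamine: 2.74 g/L × 1.42 L = 3.891 g
maltose: 37.3 g/L × 1.42 L = 52.966 g
ammonium sulfate: 6.61 g/L × 1.42 L = 9.386 g
sodium nitrate: 5.73 g/L × 1.42 L = 8.137 g

casitone 25.134 g; L-glutamine 3.891 g; maltose 52.966 g; ammonium sulfate 9.386 g; sodium nitrate 8.137 g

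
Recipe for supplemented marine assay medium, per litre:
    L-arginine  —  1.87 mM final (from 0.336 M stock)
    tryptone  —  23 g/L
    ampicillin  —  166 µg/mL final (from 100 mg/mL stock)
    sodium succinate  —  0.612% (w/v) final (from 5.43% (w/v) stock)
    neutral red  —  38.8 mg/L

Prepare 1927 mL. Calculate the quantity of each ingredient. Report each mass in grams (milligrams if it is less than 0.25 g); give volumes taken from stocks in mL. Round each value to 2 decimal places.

L-arginine 10.72 mL; tryptone 44.32 g; ampicillin 3.20 mL; sodium succinate 217.19 mL; neutral red 74.77 mg

Scale factor relative to 1 L: 1.927.
L-arginine: dilute stock: 1.87 mM × 1927 mL ÷ 336 mM = 10.72 mL
tryptone: 23 g/L × 1.927 L = 44.32 g
ampicillin: dilute stock: 166 µg/mL × 1927 mL ÷ 100000 µg/mL = 3.20 mL
sodium succinate: V = C2·V2/C1 = 0.612% ÷ 5.43% × 1927 mL = 217.19 mL
neutral red: 38.8 mg/L × 1.927 L = 74.77 mg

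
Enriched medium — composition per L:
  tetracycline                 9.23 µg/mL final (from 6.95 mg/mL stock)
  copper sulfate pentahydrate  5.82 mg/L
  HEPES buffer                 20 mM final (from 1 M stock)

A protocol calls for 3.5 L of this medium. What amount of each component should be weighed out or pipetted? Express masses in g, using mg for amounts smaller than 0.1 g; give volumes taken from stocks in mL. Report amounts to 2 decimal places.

Working volume: 3.5 L.
tetracycline: C1V1 = C2V2 → 9.23 µg/mL × 3500 mL ÷ 6950 µg/mL = 4.65 mL
copper sulfate pentahydrate: 5.82 mg/L × 3.5 L = 20.37 mg
HEPES buffer: V = C2·V2/C1 = 20 mM × 3500 mL ÷ 1000 mM = 70.00 mL

tetracycline 4.65 mL; copper sulfate pentahydrate 20.37 mg; HEPES buffer 70.00 mL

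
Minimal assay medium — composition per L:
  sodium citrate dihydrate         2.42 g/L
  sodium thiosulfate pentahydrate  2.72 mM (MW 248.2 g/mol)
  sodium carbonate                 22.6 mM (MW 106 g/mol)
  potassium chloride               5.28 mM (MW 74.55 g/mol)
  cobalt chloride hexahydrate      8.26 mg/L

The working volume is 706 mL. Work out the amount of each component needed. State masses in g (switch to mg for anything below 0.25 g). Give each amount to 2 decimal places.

sodium citrate dihydrate 1.71 g; sodium thiosulfate pentahydrate 0.48 g; sodium carbonate 1.69 g; potassium chloride 0.28 g; cobalt chloride hexahydrate 5.83 mg

Scale factor relative to 1 L: 0.706.
sodium citrate dihydrate: 2.42 g/L × 0.706 L = 1.71 g
sodium thiosulfate pentahydrate: 2.72 mmol/L × 248.2 g/mol × 0.706 L ÷ 1000 = 0.48 g
sodium carbonate: 22.6 mmol/L × 106 g/mol × 0.706 L ÷ 1000 = 1.69 g
potassium chloride: 5.28 mmol/L × 74.55 g/mol × 0.706 L ÷ 1000 = 0.28 g
cobalt chloride hexahydrate: 8.26 mg/L × 0.706 L = 5.83 mg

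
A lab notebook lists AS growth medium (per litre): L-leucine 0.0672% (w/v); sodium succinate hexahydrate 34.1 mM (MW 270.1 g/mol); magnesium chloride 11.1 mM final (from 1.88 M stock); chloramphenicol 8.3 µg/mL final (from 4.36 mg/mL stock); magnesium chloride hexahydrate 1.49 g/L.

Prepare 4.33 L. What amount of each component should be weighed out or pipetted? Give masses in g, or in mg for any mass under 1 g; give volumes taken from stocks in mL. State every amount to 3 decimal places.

L-leucine 2.910 g; sodium succinate hexahydrate 39.881 g; magnesium chloride 25.565 mL; chloramphenicol 8.243 mL; magnesium chloride hexahydrate 6.452 g

Working volume: 4.33 L.
L-leucine: 0.0672% w/v = 0.672 g/L → 0.672 × 4.33 L = 2.910 g
sodium succinate hexahydrate: 34.1 mmol/L × 270.1 g/mol × 4.33 L ÷ 1000 = 39.881 g
magnesium chloride: V = C2·V2/C1 = 11.1 mM × 4330 mL ÷ 1880 mM = 25.565 mL
chloramphenicol: V = C2·V2/C1 = 8.3 µg/mL × 4330 mL ÷ 4360 µg/mL = 8.243 mL
magnesium chloride hexahydrate: 1.49 g/L × 4.33 L = 6.452 g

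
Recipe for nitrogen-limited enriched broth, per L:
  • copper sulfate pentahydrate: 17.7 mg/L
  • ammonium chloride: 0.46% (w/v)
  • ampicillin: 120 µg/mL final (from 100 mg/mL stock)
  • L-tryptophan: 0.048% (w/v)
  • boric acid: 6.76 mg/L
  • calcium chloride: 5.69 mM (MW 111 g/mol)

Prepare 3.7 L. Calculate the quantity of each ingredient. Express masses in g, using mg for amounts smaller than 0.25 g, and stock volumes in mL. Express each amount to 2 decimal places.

copper sulfate pentahydrate 65.49 mg; ammonium chloride 17.02 g; ampicillin 4.44 mL; L-tryptophan 1.78 g; boric acid 25.01 mg; calcium chloride 2.34 g

Scale factor relative to 1 L: 3.7.
copper sulfate pentahydrate: 17.7 mg/L × 3.7 L = 65.49 mg
ammonium chloride: 0.46 g per 100 mL × 3700 mL ÷ 100 = 17.02 g
ampicillin: C1V1 = C2V2 → 120 µg/mL × 3700 mL ÷ 100000 µg/mL = 4.44 mL
L-tryptophan: 0.048 g per 100 mL × 3700 mL ÷ 100 = 1.78 g
boric acid: 6.76 mg/L × 3.7 L = 25.01 mg
calcium chloride: 5.69 mmol/L × 111 g/mol × 3.7 L ÷ 1000 = 2.34 g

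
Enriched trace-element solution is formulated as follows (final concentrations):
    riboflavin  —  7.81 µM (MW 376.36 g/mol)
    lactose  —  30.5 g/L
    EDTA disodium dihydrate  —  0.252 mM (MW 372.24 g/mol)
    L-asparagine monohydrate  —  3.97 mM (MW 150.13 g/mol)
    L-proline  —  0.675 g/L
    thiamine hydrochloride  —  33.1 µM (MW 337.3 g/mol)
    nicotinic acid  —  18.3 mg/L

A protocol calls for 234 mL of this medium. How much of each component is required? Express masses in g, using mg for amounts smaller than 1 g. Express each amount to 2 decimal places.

Target volume = 234 mL = 0.234 L.
riboflavin: 7.81 µmol/L × 376.36 g/mol × 0.234 L ÷ 1000 = 0.69 mg
lactose: 30.5 g/L × 0.234 L = 7.14 g
EDTA disodium dihydrate: 0.252 mmol/L × 372.24 mg/mmol × 0.234 L = 21.95 mg
L-asparagine monohydrate: 3.97 mmol/L × 150.13 mg/mmol × 0.234 L = 139.47 mg
L-proline: 0.675 g/L × 0.234 L = 0.15795 g = 157.95 mg
thiamine hydrochloride: 33.1 µmol/L × 337.3 g/mol × 0.234 L ÷ 1000 = 2.61 mg
nicotinic acid: 18.3 mg/L × 0.234 L = 4.28 mg

riboflavin 0.69 mg; lactose 7.14 g; EDTA disodium dihydrate 21.95 mg; L-asparagine monohydrate 139.47 mg; L-proline 157.95 mg; thiamine hydrochloride 2.61 mg; nicotinic acid 4.28 mg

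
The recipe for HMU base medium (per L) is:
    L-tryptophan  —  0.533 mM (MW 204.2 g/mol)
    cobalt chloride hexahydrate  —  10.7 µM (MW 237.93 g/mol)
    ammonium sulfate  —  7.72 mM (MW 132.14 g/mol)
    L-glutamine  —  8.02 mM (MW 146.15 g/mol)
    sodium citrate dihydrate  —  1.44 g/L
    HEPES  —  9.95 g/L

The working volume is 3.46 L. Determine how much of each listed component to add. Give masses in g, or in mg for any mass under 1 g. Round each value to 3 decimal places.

Working volume: 3.46 L.
L-tryptophan: 0.533 mmol/L × 204.2 mg/mmol × 3.46 L = 376.582 mg
cobalt chloride hexahydrate: 10.7 µmol/L × 237.93 g/mol × 3.46 L ÷ 1000 = 8.809 mg
ammonium sulfate: 7.72 mmol/L × 132.14 g/mol × 3.46 L ÷ 1000 = 3.530 g
L-glutamine: 8.02 mmol/L × 146.15 g/mol × 3.46 L ÷ 1000 = 4.056 g
sodium citrate dihydrate: 1.44 g/L × 3.46 L = 4.982 g
HEPES: 9.95 g/L × 3.46 L = 34.427 g

L-tryptophan 376.582 mg; cobalt chloride hexahydrate 8.809 mg; ammonium sulfate 3.530 g; L-glutamine 4.056 g; sodium citrate dihydrate 4.982 g; HEPES 34.427 g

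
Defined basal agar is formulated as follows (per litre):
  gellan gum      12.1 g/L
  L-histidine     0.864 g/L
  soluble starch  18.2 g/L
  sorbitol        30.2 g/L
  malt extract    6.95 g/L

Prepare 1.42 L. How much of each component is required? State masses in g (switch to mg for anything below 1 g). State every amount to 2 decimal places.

gellan gum 17.18 g; L-histidine 1.23 g; soluble starch 25.84 g; sorbitol 42.88 g; malt extract 9.87 g

Working volume: 1.42 L.
gellan gum: 12.1 g/L × 1.42 L = 17.18 g
L-histidine: 0.864 g/L × 1.42 L = 1.23 g
soluble starch: 18.2 g/L × 1.42 L = 25.84 g
sorbitol: 30.2 g/L × 1.42 L = 42.88 g
malt extract: 6.95 g/L × 1.42 L = 9.87 g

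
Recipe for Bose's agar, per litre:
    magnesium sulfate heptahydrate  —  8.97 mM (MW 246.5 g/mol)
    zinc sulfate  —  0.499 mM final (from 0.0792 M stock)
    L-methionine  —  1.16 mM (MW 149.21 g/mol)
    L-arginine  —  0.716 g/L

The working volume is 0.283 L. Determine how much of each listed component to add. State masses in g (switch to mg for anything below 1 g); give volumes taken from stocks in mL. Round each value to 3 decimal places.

Working volume: 0.283 L.
magnesium sulfate heptahydrate: 8.97 mmol/L × 246.5 mg/mmol × 0.283 L = 625.743 mg
zinc sulfate: C1V1 = C2V2 → 0.499 mM × 283 mL ÷ 79.2 mM = 1.783 mL
L-methionine: 1.16 mmol/L × 149.21 mg/mmol × 0.283 L = 48.983 mg
L-arginine: 0.716 g/L × 0.283 L = 0.202628 g = 202.628 mg

magnesium sulfate heptahydrate 625.743 mg; zinc sulfate 1.783 mL; L-methionine 48.983 mg; L-arginine 202.628 mg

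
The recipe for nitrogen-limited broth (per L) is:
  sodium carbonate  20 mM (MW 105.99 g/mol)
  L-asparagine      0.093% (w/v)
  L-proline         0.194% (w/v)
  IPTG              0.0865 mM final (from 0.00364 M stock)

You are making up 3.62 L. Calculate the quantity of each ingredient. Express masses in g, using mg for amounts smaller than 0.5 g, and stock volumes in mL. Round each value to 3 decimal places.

sodium carbonate 7.674 g; L-asparagine 3.367 g; L-proline 7.023 g; IPTG 86.025 mL

Working volume: 3.62 L.
sodium carbonate: 20 mmol/L × 105.99 g/mol × 3.62 L ÷ 1000 = 7.674 g
L-asparagine: 0.093% w/v = 0.93 g/L → 0.93 × 3.62 L = 3.367 g
L-proline: 0.194 g per 100 mL × 3620 mL ÷ 100 = 7.023 g
IPTG: dilute stock: 0.0865 mM × 3620 mL ÷ 3.64 mM = 86.025 mL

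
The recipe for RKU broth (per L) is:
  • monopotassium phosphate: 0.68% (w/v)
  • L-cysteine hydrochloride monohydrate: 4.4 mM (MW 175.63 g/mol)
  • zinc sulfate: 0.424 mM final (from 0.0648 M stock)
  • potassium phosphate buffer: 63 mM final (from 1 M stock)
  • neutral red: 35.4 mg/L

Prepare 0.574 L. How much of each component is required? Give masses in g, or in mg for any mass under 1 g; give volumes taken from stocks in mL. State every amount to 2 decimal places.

monopotassium phosphate 3.90 g; L-cysteine hydrochloride monohydrate 443.57 mg; zinc sulfate 3.76 mL; potassium phosphate buffer 36.16 mL; neutral red 20.32 mg

Working volume: 0.574 L.
monopotassium phosphate: 0.68 g per 100 mL × 574 mL ÷ 100 = 3.90 g
L-cysteine hydrochloride monohydrate: 4.4 mmol/L × 175.63 mg/mmol × 0.574 L = 443.57 mg
zinc sulfate: V = C2·V2/C1 = 0.424 mM × 574 mL ÷ 64.8 mM = 3.76 mL
potassium phosphate buffer: V = C2·V2/C1 = 63 mM × 574 mL ÷ 1000 mM = 36.16 mL
neutral red: 35.4 mg/L × 0.574 L = 20.32 mg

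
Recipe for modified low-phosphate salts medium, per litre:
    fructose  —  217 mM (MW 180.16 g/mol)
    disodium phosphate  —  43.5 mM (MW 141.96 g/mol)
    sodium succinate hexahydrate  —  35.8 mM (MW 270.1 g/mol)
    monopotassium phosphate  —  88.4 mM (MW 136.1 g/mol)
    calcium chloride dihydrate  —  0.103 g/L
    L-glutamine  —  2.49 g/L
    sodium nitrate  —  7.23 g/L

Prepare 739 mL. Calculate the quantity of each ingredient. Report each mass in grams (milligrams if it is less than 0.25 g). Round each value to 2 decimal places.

Target volume = 739 mL = 0.739 L.
fructose: 217 mmol/L × 180.16 g/mol × 0.739 L ÷ 1000 = 28.89 g
disodium phosphate: 43.5 mmol/L × 141.96 g/mol × 0.739 L ÷ 1000 = 4.56 g
sodium succinate hexahydrate: 35.8 mmol/L × 270.1 g/mol × 0.739 L ÷ 1000 = 7.15 g
monopotassium phosphate: 88.4 mmol/L × 136.1 g/mol × 0.739 L ÷ 1000 = 8.89 g
calcium chloride dihydrate: 0.103 g/L × 0.739 L = 0.076117 g = 76.12 mg
L-glutamine: 2.49 g/L × 0.739 L = 1.84 g
sodium nitrate: 7.23 g/L × 0.739 L = 5.34 g

fructose 28.89 g; disodium phosphate 4.56 g; sodium succinate hexahydrate 7.15 g; monopotassium phosphate 8.89 g; calcium chloride dihydrate 76.12 mg; L-glutamine 1.84 g; sodium nitrate 5.34 g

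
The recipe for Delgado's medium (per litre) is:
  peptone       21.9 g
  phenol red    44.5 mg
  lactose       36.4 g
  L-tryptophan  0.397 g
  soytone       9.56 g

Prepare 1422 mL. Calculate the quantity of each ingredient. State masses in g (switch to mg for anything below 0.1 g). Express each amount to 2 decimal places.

Ratio of target to recipe volume: 1422 / 1000 = 1.422.
peptone: 21.9 g × (1422 mL / 1000 mL) = 31.14 g
phenol red: 44.5 mg × (1422 mL / 1000 mL) = 63.28 mg
lactose: 36.4 g × (1422 mL / 1000 mL) = 51.76 g
L-tryptophan: 0.397 g × (1422 mL / 1000 mL) = 0.56 g
soytone: 9.56 g × (1422 mL / 1000 mL) = 13.59 g

peptone 31.14 g; phenol red 63.28 mg; lactose 51.76 g; L-tryptophan 0.56 g; soytone 13.59 g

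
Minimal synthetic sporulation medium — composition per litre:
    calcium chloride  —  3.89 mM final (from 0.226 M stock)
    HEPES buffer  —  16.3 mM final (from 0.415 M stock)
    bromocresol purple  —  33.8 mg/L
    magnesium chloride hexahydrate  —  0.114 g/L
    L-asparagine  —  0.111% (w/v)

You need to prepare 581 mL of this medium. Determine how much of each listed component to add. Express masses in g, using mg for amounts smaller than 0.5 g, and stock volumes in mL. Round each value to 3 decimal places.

Target volume = 581 mL = 0.581 L.
calcium chloride: C1V1 = C2V2 → 3.89 mM × 581 mL ÷ 226 mM = 10.000 mL
HEPES buffer: C1V1 = C2V2 → 16.3 mM × 581 mL ÷ 415 mM = 22.820 mL
bromocresol purple: 33.8 mg/L × 0.581 L = 19.638 mg
magnesium chloride hexahydrate: 0.114 g/L × 0.581 L = 0.066234 g = 66.234 mg
L-asparagine: 0.111% w/v = 1.11 g/L → 1.11 × 0.581 L = 0.645 g

calcium chloride 10.000 mL; HEPES buffer 22.820 mL; bromocresol purple 19.638 mg; magnesium chloride hexahydrate 66.234 mg; L-asparagine 0.645 g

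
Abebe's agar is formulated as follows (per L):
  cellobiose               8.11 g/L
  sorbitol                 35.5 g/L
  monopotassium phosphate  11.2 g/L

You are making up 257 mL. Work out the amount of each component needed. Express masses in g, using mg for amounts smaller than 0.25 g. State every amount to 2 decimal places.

cellobiose 2.08 g; sorbitol 9.12 g; monopotassium phosphate 2.88 g

Target volume = 257 mL = 0.257 L.
cellobiose: 8.11 g/L × 0.257 L = 2.08 g
sorbitol: 35.5 g/L × 0.257 L = 9.12 g
monopotassium phosphate: 11.2 g/L × 0.257 L = 2.88 g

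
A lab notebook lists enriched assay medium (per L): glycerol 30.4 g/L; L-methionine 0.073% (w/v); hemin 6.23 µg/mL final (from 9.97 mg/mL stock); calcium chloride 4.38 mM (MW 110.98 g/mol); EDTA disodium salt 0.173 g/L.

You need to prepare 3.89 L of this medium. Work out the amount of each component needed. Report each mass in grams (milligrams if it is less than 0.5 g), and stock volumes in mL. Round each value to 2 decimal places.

glycerol 118.26 g; L-methionine 2.84 g; hemin 2.43 mL; calcium chloride 1.89 g; EDTA disodium salt 0.67 g

Working volume: 3.89 L.
glycerol: 30.4 g/L × 3.89 L = 118.26 g
L-methionine: 0.073% w/v = 0.73 g/L → 0.73 × 3.89 L = 2.84 g
hemin: V = C2·V2/C1 = 6.23 µg/mL × 3890 mL ÷ 9970 µg/mL = 2.43 mL
calcium chloride: 4.38 mmol/L × 110.98 g/mol × 3.89 L ÷ 1000 = 1.89 g
EDTA disodium salt: 0.173 g/L × 3.89 L = 0.67 g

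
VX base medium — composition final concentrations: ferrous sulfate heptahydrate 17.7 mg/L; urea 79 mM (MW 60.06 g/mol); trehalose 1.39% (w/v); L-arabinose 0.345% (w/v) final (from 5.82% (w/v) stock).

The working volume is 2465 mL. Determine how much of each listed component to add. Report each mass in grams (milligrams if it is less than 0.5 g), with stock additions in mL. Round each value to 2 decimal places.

ferrous sulfate heptahydrate 43.63 mg; urea 11.70 g; trehalose 34.26 g; L-arabinose 146.12 mL

Working volume: 2465 mL = 2.465 L.
ferrous sulfate heptahydrate: 17.7 mg/L × 2.465 L = 43.63 mg
urea: 79 mmol/L × 60.06 g/mol × 2.465 L ÷ 1000 = 11.70 g
trehalose: 1.39% w/v = 13.9 g/L → 13.9 × 2.465 L = 34.26 g
L-arabinose: V = C2·V2/C1 = 0.345% ÷ 5.82% × 2465 mL = 146.12 mL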